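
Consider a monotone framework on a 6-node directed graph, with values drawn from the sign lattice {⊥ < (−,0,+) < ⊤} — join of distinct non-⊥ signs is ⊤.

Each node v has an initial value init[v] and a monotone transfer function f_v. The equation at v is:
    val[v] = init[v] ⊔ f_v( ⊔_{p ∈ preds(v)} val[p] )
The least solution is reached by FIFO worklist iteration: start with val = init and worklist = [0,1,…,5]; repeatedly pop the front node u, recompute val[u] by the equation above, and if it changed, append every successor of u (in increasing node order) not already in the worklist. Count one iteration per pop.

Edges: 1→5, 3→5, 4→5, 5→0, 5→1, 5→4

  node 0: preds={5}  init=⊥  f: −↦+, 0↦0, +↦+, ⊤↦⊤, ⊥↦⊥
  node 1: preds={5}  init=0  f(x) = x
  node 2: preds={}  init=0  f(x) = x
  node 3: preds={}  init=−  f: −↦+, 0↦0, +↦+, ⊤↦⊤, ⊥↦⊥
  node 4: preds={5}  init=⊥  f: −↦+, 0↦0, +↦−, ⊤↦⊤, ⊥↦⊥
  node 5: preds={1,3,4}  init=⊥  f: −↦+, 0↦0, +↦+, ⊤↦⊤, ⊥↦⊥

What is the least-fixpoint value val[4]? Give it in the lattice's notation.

Trace (10 dequeues):
  [1] u=0 | in ⊥ | out ⊥ | ==
  [2] u=1 | in ⊥ | out 0 | ==
  [3] u=2 | in ⊥ | out 0 | ==
  [4] u=3 | in ⊥ | out − | ==
  [5] u=4 | in ⊥ | out ⊥ | ==
  [6] u=5 | in ⊤ | out ⊤ | prev ⊥ | push {0,1,4}
  [7] u=0 | in ⊤ | out ⊤ | prev ⊥ | push {}
  [8] u=1 | in ⊤ | out ⊤ | prev 0 | push {5}
  [9] u=4 | in ⊤ | out ⊤ | prev ⊥ | push {}
  [10] u=5 | in ⊤ | out ⊤ | ==

Converged values:
  [0] ⊤
  [1] ⊤
  [2] 0
  [3] −
  [4] ⊤
  [5] ⊤

⊤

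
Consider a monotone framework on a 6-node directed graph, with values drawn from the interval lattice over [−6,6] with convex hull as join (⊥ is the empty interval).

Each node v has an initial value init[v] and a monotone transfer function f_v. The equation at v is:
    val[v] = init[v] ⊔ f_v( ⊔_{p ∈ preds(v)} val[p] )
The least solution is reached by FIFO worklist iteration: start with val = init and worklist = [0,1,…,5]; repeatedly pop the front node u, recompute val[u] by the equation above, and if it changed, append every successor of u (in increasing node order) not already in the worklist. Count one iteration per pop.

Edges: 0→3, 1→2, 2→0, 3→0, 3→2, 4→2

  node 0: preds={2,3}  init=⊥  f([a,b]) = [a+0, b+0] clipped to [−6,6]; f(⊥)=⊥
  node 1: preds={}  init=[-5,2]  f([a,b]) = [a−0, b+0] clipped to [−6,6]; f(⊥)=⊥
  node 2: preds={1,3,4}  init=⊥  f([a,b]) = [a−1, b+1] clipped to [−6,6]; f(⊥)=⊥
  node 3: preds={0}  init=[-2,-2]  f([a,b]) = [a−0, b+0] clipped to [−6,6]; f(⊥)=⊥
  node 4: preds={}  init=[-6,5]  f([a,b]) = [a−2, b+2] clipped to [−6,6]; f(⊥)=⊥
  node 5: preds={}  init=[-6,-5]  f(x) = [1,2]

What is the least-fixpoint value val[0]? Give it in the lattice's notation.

[-6,6]

Trace (10 dequeues):
  [1] u=0 | in [-2,-2] | out [-2,-2] | prev ⊥ | push {}
  [2] u=1 | in ⊥ | out [-5,2] | ==
  [3] u=2 | in [-6,5] | out [-6,6] | prev ⊥ | push {0}
  [4] u=3 | in [-2,-2] | out [-2,-2] | ==
  [5] u=4 | in ⊥ | out [-6,5] | ==
  [6] u=5 | in ⊥ | out [-6,2] | prev [-6,-5] | push {}
  [7] u=0 | in [-6,6] | out [-6,6] | prev [-2,-2] | push {3}
  [8] u=3 | in [-6,6] | out [-6,6] | prev [-2,-2] | push {0,2}
  [9] u=0 | in [-6,6] | out [-6,6] | ==
  [10] u=2 | in [-6,6] | out [-6,6] | ==

Converged values:
  [0] [-6,6]
  [1] [-5,2]
  [2] [-6,6]
  [3] [-6,6]
  [4] [-6,5]
  [5] [-6,2]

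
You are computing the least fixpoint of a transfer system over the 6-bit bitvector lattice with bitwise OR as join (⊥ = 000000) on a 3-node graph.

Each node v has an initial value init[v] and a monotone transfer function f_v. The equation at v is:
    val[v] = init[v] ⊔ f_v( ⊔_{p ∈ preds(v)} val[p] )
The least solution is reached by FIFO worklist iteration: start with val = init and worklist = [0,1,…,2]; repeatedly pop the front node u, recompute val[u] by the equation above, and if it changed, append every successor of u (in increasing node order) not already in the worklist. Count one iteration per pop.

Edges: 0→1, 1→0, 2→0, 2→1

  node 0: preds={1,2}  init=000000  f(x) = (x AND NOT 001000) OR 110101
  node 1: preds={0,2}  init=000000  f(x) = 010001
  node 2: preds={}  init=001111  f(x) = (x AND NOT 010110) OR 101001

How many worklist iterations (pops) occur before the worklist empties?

5

Iteration log — 5 steps:
  step 1. node 0  ⊔preds=001111  new=110111  old=000000  +wl: 
  step 2. node 1  ⊔preds=111111  new=010001  old=000000  +wl: 0
  step 3. node 2  ⊔preds=000000  new=101111  old=001111  +wl: 1
  step 4. node 0  ⊔preds=111111  new=110111  stable
  step 5. node 1  ⊔preds=111111  new=010001  stable

Least fixpoint reached:
  node 0: 110111
  node 1: 010001
  node 2: 101111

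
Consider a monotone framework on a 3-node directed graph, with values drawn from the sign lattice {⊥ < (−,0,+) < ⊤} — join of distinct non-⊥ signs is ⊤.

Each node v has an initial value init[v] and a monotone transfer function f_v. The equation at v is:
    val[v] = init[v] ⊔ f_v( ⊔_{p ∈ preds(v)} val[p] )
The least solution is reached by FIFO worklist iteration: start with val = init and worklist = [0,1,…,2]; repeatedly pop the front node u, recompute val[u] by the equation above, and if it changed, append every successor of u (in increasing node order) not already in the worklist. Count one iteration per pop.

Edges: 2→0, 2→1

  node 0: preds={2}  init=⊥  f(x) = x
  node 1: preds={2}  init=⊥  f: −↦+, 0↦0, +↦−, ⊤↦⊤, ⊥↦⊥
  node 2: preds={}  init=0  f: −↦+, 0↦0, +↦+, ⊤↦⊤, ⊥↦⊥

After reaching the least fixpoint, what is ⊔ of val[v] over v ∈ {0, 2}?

0

Trace (3 dequeues):
  [1] u=0 | in 0 | out 0 | prev ⊥ | push {}
  [2] u=1 | in 0 | out 0 | prev ⊥ | push {}
  [3] u=2 | in ⊥ | out 0 | ==

Converged values:
  [0] 0
  [1] 0
  [2] 0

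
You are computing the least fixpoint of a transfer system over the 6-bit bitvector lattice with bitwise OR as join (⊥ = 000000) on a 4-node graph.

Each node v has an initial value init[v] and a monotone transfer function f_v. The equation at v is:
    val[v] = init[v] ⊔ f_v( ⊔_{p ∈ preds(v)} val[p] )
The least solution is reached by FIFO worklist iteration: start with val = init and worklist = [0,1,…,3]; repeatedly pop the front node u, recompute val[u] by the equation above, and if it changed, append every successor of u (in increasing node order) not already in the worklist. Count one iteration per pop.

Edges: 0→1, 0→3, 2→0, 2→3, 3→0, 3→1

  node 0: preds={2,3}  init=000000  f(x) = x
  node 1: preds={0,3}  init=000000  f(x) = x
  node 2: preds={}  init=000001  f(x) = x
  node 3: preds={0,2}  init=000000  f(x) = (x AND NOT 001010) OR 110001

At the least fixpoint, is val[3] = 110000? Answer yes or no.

no

Worklist (7 pops):
  #1 pop 0: in=000001 → 000001 (was 000000); enqueue []
  #2 pop 1: in=000001 → 000001 (was 000000); enqueue []
  #3 pop 2: in=000000 → 000001 (no change)
  #4 pop 3: in=000001 → 110001 (was 000000); enqueue [0,1]
  #5 pop 0: in=110001 → 110001 (was 000001); enqueue [3]
  #6 pop 1: in=110001 → 110001 (was 000001); enqueue []
  #7 pop 3: in=110001 → 110001 (no change)

Fixpoint:
  val[0] = 110001
  val[1] = 110001
  val[2] = 000001
  val[3] = 110001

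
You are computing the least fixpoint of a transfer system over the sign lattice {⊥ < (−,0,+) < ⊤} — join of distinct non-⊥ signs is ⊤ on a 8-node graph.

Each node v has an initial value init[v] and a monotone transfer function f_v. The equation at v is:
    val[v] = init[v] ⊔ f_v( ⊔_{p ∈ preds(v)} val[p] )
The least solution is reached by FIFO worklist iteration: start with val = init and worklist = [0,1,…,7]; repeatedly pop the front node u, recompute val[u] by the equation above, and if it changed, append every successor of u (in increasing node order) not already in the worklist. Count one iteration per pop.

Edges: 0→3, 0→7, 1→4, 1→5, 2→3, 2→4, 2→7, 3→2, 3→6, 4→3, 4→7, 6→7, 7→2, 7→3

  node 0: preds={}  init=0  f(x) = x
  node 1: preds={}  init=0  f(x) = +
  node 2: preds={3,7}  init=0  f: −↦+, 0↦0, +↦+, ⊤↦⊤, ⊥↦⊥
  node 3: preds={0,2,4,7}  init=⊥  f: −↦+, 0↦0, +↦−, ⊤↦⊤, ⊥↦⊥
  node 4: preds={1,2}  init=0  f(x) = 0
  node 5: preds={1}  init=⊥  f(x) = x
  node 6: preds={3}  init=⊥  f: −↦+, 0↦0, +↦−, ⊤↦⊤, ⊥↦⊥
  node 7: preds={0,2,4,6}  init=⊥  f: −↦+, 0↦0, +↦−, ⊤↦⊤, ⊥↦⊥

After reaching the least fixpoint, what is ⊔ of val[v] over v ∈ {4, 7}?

Trace (10 dequeues):
  [1] u=0 | in ⊥ | out 0 | ==
  [2] u=1 | in ⊥ | out ⊤ | prev 0 | push {}
  [3] u=2 | in ⊥ | out 0 | ==
  [4] u=3 | in 0 | out 0 | prev ⊥ | push {2}
  [5] u=4 | in ⊤ | out 0 | ==
  [6] u=5 | in ⊤ | out ⊤ | prev ⊥ | push {}
  [7] u=6 | in 0 | out 0 | prev ⊥ | push {}
  [8] u=7 | in 0 | out 0 | prev ⊥ | push {3}
  [9] u=2 | in 0 | out 0 | ==
  [10] u=3 | in 0 | out 0 | ==

Converged values:
  [0] 0
  [1] ⊤
  [2] 0
  [3] 0
  [4] 0
  [5] ⊤
  [6] 0
  [7] 0

0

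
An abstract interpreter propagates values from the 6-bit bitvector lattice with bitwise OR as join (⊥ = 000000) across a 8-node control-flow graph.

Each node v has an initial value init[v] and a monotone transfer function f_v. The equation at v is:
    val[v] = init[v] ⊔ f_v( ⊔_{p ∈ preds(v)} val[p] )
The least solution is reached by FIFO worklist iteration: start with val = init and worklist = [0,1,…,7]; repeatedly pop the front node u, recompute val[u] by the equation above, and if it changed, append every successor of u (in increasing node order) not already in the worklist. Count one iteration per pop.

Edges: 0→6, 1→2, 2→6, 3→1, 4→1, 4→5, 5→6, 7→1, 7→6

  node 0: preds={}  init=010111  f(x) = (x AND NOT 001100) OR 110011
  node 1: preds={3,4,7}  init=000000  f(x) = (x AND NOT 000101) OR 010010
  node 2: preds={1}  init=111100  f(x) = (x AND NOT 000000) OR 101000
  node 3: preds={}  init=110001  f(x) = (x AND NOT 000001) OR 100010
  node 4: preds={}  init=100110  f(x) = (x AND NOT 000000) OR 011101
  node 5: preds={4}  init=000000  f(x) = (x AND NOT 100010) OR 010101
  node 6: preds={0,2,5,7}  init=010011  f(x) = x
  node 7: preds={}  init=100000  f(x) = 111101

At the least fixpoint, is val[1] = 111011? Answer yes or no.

no

Worklist (11 pops):
  #1 pop 0: in=000000 → 110111 (was 010111); enqueue []
  #2 pop 1: in=110111 → 110010 (was 000000); enqueue []
  #3 pop 2: in=110010 → 111110 (was 111100); enqueue []
  #4 pop 3: in=000000 → 110011 (was 110001); enqueue [1]
  #5 pop 4: in=000000 → 111111 (was 100110); enqueue []
  #6 pop 5: in=111111 → 011101 (was 000000); enqueue []
  #7 pop 6: in=111111 → 111111 (was 010011); enqueue []
  #8 pop 7: in=000000 → 111101 (was 100000); enqueue [6]
  #9 pop 1: in=111111 → 111010 (was 110010); enqueue [2]
  #10 pop 6: in=111111 → 111111 (no change)
  #11 pop 2: in=111010 → 111110 (no change)

Fixpoint:
  val[0] = 110111
  val[1] = 111010
  val[2] = 111110
  val[3] = 110011
  val[4] = 111111
  val[5] = 011101
  val[6] = 111111
  val[7] = 111101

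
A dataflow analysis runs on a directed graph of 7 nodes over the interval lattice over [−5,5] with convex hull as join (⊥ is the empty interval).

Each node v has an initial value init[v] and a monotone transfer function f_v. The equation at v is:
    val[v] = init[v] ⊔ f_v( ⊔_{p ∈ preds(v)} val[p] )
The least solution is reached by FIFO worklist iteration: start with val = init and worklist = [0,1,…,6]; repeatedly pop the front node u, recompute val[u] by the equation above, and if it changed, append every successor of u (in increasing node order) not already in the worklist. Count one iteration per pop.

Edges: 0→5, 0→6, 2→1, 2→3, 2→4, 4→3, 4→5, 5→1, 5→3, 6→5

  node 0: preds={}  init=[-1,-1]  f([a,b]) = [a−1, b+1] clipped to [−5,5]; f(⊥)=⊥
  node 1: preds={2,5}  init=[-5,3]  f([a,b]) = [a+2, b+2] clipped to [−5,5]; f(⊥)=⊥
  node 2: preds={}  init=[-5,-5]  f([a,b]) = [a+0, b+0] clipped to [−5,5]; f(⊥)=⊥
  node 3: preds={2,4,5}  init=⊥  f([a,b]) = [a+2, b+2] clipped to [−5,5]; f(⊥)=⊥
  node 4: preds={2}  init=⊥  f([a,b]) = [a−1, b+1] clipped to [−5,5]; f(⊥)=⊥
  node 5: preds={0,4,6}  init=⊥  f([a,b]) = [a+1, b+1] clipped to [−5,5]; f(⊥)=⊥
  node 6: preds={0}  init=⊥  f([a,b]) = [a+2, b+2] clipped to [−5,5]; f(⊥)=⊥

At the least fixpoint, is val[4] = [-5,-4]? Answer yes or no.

Iteration log — 12 steps:
  step 1. node 0  ⊔preds=⊥  new=[-1,-1]  stable
  step 2. node 1  ⊔preds=[-5,-5]  new=[-5,3]  stable
  step 3. node 2  ⊔preds=⊥  new=[-5,-5]  stable
  step 4. node 3  ⊔preds=[-5,-5]  new=[-3,-3]  old=⊥  +wl: 
  step 5. node 4  ⊔preds=[-5,-5]  new=[-5,-4]  old=⊥  +wl: 3
  step 6. node 5  ⊔preds=[-5,-1]  new=[-4,0]  old=⊥  +wl: 1
  step 7. node 6  ⊔preds=[-1,-1]  new=[1,1]  old=⊥  +wl: 5
  step 8. node 3  ⊔preds=[-5,0]  new=[-3,2]  old=[-3,-3]  +wl: 
  step 9. node 1  ⊔preds=[-5,0]  new=[-5,3]  stable
  step 10. node 5  ⊔preds=[-5,1]  new=[-4,2]  old=[-4,0]  +wl: 1,3
  step 11. node 1  ⊔preds=[-5,2]  new=[-5,4]  old=[-5,3]  +wl: 
  step 12. node 3  ⊔preds=[-5,2]  new=[-3,4]  old=[-3,2]  +wl: 

Least fixpoint reached:
  node 0: [-1,-1]
  node 1: [-5,4]
  node 2: [-5,-5]
  node 3: [-3,4]
  node 4: [-5,-4]
  node 5: [-4,2]
  node 6: [1,1]

yes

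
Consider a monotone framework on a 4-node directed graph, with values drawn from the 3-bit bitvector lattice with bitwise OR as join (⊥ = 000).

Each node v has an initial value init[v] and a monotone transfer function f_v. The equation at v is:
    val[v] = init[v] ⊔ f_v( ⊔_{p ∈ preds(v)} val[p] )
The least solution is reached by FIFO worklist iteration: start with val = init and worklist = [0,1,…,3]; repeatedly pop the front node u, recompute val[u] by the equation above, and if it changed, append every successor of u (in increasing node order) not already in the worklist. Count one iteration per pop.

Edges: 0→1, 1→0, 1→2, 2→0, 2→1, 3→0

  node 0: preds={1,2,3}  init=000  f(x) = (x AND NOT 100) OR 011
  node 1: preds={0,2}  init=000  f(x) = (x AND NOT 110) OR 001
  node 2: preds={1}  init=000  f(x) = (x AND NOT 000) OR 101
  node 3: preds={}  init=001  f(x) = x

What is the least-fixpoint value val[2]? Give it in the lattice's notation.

Iteration log — 6 steps:
  step 1. node 0  ⊔preds=001  new=011  old=000  +wl: 
  step 2. node 1  ⊔preds=011  new=001  old=000  +wl: 0
  step 3. node 2  ⊔preds=001  new=101  old=000  +wl: 1
  step 4. node 3  ⊔preds=000  new=001  stable
  step 5. node 0  ⊔preds=101  new=011  stable
  step 6. node 1  ⊔preds=111  new=001  stable

Least fixpoint reached:
  node 0: 011
  node 1: 001
  node 2: 101
  node 3: 001

101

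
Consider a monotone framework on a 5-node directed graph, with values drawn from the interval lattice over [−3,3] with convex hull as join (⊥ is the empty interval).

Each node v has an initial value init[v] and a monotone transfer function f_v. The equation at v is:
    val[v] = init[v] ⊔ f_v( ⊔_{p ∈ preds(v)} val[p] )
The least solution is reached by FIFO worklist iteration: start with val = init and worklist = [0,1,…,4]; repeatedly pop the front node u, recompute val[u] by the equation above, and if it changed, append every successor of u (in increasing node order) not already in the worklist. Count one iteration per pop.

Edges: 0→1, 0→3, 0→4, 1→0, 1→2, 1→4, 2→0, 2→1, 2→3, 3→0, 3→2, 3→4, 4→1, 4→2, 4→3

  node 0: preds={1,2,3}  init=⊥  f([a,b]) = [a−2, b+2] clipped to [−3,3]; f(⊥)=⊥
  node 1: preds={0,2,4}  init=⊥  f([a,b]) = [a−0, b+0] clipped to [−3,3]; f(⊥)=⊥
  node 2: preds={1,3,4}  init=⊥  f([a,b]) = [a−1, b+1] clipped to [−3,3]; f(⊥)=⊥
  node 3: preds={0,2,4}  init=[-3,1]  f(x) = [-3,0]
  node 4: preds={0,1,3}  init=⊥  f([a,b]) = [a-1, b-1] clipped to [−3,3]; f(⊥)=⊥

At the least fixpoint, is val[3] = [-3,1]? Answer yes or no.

yes

Iteration log — 9 steps:
  step 1. node 0  ⊔preds=[-3,1]  new=[-3,3]  old=⊥  +wl: 
  step 2. node 1  ⊔preds=[-3,3]  new=[-3,3]  old=⊥  +wl: 0
  step 3. node 2  ⊔preds=[-3,3]  new=[-3,3]  old=⊥  +wl: 1
  step 4. node 3  ⊔preds=[-3,3]  new=[-3,1]  stable
  step 5. node 4  ⊔preds=[-3,3]  new=[-3,2]  old=⊥  +wl: 2,3
  step 6. node 0  ⊔preds=[-3,3]  new=[-3,3]  stable
  step 7. node 1  ⊔preds=[-3,3]  new=[-3,3]  stable
  step 8. node 2  ⊔preds=[-3,3]  new=[-3,3]  stable
  step 9. node 3  ⊔preds=[-3,3]  new=[-3,1]  stable

Least fixpoint reached:
  node 0: [-3,3]
  node 1: [-3,3]
  node 2: [-3,3]
  node 3: [-3,1]
  node 4: [-3,2]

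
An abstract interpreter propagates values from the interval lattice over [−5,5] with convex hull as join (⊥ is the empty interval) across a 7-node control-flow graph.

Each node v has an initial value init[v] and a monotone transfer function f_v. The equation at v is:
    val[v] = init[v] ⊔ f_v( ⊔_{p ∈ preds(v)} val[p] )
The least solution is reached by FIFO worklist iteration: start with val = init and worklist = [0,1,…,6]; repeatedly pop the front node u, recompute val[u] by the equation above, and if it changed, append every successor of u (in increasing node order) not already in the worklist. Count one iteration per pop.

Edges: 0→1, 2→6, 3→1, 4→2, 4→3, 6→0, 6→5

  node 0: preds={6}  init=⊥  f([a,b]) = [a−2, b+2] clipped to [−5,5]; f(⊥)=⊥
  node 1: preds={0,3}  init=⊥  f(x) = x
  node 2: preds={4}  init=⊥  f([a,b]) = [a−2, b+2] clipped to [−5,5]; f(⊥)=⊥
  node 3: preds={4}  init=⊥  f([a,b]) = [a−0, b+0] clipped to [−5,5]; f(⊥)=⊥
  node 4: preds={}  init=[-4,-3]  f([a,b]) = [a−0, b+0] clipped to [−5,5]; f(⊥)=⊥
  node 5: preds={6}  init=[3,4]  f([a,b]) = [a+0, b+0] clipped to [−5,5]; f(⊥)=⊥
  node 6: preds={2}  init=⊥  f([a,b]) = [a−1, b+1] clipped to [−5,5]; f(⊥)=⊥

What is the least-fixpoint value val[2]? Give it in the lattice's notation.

[-5,-1]

Worklist (11 pops):
  #1 pop 0: in=⊥ → ⊥ (no change)
  #2 pop 1: in=⊥ → ⊥ (no change)
  #3 pop 2: in=[-4,-3] → [-5,-1] (was ⊥); enqueue []
  #4 pop 3: in=[-4,-3] → [-4,-3] (was ⊥); enqueue [1]
  #5 pop 4: in=⊥ → [-4,-3] (no change)
  #6 pop 5: in=⊥ → [3,4] (no change)
  #7 pop 6: in=[-5,-1] → [-5,0] (was ⊥); enqueue [0,5]
  #8 pop 1: in=[-4,-3] → [-4,-3] (was ⊥); enqueue []
  #9 pop 0: in=[-5,0] → [-5,2] (was ⊥); enqueue [1]
  #10 pop 5: in=[-5,0] → [-5,4] (was [3,4]); enqueue []
  #11 pop 1: in=[-5,2] → [-5,2] (was [-4,-3]); enqueue []

Fixpoint:
  val[0] = [-5,2]
  val[1] = [-5,2]
  val[2] = [-5,-1]
  val[3] = [-4,-3]
  val[4] = [-4,-3]
  val[5] = [-5,4]
  val[6] = [-5,0]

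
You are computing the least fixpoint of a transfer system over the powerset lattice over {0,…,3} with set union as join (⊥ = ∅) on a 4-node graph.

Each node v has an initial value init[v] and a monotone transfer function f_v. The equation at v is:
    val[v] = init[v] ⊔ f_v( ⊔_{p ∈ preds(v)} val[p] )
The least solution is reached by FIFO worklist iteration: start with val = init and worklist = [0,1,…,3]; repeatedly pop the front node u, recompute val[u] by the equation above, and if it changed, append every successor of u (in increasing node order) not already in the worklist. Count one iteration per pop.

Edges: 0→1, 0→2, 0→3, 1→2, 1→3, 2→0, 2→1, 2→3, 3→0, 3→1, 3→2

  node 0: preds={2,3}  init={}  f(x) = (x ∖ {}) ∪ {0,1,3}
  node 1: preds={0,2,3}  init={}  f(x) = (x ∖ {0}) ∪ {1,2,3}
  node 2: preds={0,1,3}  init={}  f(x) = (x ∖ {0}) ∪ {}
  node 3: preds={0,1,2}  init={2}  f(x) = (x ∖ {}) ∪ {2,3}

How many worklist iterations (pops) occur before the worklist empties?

7

Iteration log — 7 steps:
  step 1. node 0  ⊔preds={2}  new={0,1,2,3}  old={}  +wl: 
  step 2. node 1  ⊔preds={0,1,2,3}  new={1,2,3}  old={}  +wl: 
  step 3. node 2  ⊔preds={0,1,2,3}  new={1,2,3}  old={}  +wl: 0,1
  step 4. node 3  ⊔preds={0,1,2,3}  new={0,1,2,3}  old={2}  +wl: 2
  step 5. node 0  ⊔preds={0,1,2,3}  new={0,1,2,3}  stable
  step 6. node 1  ⊔preds={0,1,2,3}  new={1,2,3}  stable
  step 7. node 2  ⊔preds={0,1,2,3}  new={1,2,3}  stable

Least fixpoint reached:
  node 0: {0,1,2,3}
  node 1: {1,2,3}
  node 2: {1,2,3}
  node 3: {0,1,2,3}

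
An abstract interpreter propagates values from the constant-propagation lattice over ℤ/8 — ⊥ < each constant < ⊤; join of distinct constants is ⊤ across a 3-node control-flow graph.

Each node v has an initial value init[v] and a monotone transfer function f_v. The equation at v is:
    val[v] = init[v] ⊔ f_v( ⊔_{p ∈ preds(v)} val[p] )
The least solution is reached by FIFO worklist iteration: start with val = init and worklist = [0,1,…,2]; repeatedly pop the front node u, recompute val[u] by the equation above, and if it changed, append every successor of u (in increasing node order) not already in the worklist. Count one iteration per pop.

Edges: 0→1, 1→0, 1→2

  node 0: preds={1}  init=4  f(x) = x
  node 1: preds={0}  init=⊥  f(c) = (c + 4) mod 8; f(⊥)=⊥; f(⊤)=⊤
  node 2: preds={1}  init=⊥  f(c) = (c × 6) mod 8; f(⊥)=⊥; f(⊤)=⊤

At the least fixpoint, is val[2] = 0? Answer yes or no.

no

Trace (7 dequeues):
  [1] u=0 | in ⊥ | out 4 | ==
  [2] u=1 | in 4 | out 0 | prev ⊥ | push {0}
  [3] u=2 | in 0 | out 0 | prev ⊥ | push {}
  [4] u=0 | in 0 | out ⊤ | prev 4 | push {1}
  [5] u=1 | in ⊤ | out ⊤ | prev 0 | push {0,2}
  [6] u=0 | in ⊤ | out ⊤ | ==
  [7] u=2 | in ⊤ | out ⊤ | prev 0 | push {}

Converged values:
  [0] ⊤
  [1] ⊤
  [2] ⊤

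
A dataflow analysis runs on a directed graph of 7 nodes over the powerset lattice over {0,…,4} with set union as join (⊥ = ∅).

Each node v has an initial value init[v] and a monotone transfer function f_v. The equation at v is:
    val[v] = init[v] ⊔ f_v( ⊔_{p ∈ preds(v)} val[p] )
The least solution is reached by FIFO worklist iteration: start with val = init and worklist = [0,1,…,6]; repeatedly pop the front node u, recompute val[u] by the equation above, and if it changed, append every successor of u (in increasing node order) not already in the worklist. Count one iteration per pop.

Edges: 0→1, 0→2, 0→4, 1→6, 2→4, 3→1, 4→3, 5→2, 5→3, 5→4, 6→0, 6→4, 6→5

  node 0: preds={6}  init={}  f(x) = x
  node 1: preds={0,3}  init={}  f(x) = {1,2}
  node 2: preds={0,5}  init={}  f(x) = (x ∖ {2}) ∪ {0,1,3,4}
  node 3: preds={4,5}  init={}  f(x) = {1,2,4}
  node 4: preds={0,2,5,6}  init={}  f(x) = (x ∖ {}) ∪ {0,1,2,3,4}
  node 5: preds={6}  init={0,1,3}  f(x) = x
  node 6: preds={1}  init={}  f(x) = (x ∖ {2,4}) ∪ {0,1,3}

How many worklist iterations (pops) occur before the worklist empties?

14

Worklist (14 pops):
  #1 pop 0: in={} → {} (no change)
  #2 pop 1: in={} → {1,2} (was {}); enqueue []
  #3 pop 2: in={0,1,3} → {0,1,3,4} (was {}); enqueue []
  #4 pop 3: in={0,1,3} → {1,2,4} (was {}); enqueue [1]
  #5 pop 4: in={0,1,3,4} → {0,1,2,3,4} (was {}); enqueue [3]
  #6 pop 5: in={} → {0,1,3} (no change)
  #7 pop 6: in={1,2} → {0,1,3} (was {}); enqueue [0,4,5]
  #8 pop 1: in={1,2,4} → {1,2} (no change)
  #9 pop 3: in={0,1,2,3,4} → {1,2,4} (no change)
  #10 pop 0: in={0,1,3} → {0,1,3} (was {}); enqueue [1,2]
  #11 pop 4: in={0,1,3,4} → {0,1,2,3,4} (no change)
  #12 pop 5: in={0,1,3} → {0,1,3} (no change)
  #13 pop 1: in={0,1,2,3,4} → {1,2} (no change)
  #14 pop 2: in={0,1,3} → {0,1,3,4} (no change)

Fixpoint:
  val[0] = {0,1,3}
  val[1] = {1,2}
  val[2] = {0,1,3,4}
  val[3] = {1,2,4}
  val[4] = {0,1,2,3,4}
  val[5] = {0,1,3}
  val[6] = {0,1,3}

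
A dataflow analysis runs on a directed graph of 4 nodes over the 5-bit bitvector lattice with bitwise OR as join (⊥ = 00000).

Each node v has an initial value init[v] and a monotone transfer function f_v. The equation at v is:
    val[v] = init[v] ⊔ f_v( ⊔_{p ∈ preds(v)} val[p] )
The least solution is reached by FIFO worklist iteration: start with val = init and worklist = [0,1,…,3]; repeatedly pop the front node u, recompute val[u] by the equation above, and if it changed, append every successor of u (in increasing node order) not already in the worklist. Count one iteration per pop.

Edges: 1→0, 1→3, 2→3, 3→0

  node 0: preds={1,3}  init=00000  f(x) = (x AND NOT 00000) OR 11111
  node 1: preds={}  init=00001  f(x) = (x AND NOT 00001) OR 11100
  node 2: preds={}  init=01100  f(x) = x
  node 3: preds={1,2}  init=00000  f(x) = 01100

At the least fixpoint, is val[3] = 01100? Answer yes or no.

yes

Trace (5 dequeues):
  [1] u=0 | in 00001 | out 11111 | prev 00000 | push {}
  [2] u=1 | in 00000 | out 11101 | prev 00001 | push {0}
  [3] u=2 | in 00000 | out 01100 | ==
  [4] u=3 | in 11101 | out 01100 | prev 00000 | push {}
  [5] u=0 | in 11101 | out 11111 | ==

Converged values:
  [0] 11111
  [1] 11101
  [2] 01100
  [3] 01100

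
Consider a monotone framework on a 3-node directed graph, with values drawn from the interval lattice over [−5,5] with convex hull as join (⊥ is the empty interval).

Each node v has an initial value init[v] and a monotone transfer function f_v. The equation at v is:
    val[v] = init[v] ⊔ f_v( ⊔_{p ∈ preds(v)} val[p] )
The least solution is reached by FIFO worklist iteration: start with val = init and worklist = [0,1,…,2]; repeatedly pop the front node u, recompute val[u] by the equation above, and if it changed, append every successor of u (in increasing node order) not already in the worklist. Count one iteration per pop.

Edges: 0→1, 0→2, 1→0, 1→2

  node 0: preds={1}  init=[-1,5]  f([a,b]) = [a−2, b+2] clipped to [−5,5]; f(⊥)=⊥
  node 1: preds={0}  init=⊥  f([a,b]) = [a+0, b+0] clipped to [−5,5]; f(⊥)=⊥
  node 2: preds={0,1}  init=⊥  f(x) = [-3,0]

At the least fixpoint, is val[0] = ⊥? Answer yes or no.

Worklist (10 pops):
  #1 pop 0: in=⊥ → [-1,5] (no change)
  #2 pop 1: in=[-1,5] → [-1,5] (was ⊥); enqueue [0]
  #3 pop 2: in=[-1,5] → [-3,0] (was ⊥); enqueue []
  #4 pop 0: in=[-1,5] → [-3,5] (was [-1,5]); enqueue [1,2]
  #5 pop 1: in=[-3,5] → [-3,5] (was [-1,5]); enqueue [0]
  #6 pop 2: in=[-3,5] → [-3,0] (no change)
  #7 pop 0: in=[-3,5] → [-5,5] (was [-3,5]); enqueue [1,2]
  #8 pop 1: in=[-5,5] → [-5,5] (was [-3,5]); enqueue [0]
  #9 pop 2: in=[-5,5] → [-3,0] (no change)
  #10 pop 0: in=[-5,5] → [-5,5] (no change)

Fixpoint:
  val[0] = [-5,5]
  val[1] = [-5,5]
  val[2] = [-3,0]

no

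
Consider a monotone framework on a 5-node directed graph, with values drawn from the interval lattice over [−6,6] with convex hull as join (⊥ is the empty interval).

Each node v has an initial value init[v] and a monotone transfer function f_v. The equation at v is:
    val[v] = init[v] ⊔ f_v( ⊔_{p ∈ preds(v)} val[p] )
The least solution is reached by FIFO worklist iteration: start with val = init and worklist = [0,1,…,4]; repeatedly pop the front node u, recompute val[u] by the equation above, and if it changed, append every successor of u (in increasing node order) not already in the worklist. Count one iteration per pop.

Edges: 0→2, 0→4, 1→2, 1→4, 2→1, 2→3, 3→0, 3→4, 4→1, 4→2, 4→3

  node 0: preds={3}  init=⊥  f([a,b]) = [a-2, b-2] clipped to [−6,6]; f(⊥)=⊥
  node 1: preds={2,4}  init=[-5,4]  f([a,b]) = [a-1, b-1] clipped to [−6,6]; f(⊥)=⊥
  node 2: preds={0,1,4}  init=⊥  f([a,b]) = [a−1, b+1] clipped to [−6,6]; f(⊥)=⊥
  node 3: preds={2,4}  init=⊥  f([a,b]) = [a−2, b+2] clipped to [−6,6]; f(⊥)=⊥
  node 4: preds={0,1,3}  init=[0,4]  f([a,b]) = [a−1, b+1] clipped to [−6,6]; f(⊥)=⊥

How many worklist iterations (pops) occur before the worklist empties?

11

Trace (11 dequeues):
  [1] u=0 | in ⊥ | out ⊥ | ==
  [2] u=1 | in [0,4] | out [-5,4] | ==
  [3] u=2 | in [-5,4] | out [-6,5] | prev ⊥ | push {1}
  [4] u=3 | in [-6,5] | out [-6,6] | prev ⊥ | push {0}
  [5] u=4 | in [-6,6] | out [-6,6] | prev [0,4] | push {2,3}
  [6] u=1 | in [-6,6] | out [-6,5] | prev [-5,4] | push {4}
  [7] u=0 | in [-6,6] | out [-6,4] | prev ⊥ | push {}
  [8] u=2 | in [-6,6] | out [-6,6] | prev [-6,5] | push {1}
  [9] u=3 | in [-6,6] | out [-6,6] | ==
  [10] u=4 | in [-6,6] | out [-6,6] | ==
  [11] u=1 | in [-6,6] | out [-6,5] | ==

Converged values:
  [0] [-6,4]
  [1] [-6,5]
  [2] [-6,6]
  [3] [-6,6]
  [4] [-6,6]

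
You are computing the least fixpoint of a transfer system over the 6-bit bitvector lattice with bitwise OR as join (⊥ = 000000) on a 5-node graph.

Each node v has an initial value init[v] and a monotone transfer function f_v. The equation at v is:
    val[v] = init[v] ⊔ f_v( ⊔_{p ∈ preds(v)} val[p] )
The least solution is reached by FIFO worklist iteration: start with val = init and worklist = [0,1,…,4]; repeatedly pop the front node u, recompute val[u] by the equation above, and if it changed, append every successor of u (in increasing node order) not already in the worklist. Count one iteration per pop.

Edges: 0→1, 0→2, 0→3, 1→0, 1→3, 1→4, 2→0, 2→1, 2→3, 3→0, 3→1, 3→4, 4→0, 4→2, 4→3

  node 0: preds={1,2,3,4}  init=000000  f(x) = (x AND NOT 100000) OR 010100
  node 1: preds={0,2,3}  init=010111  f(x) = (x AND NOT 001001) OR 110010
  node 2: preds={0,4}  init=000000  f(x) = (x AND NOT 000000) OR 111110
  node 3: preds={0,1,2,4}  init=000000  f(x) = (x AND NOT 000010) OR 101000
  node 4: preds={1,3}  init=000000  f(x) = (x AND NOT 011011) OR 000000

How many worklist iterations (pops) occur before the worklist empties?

9

Iteration log — 9 steps:
  step 1. node 0  ⊔preds=010111  new=010111  old=000000  +wl: 
  step 2. node 1  ⊔preds=010111  new=110111  old=010111  +wl: 0
  step 3. node 2  ⊔preds=010111  new=111111  old=000000  +wl: 1
  step 4. node 3  ⊔preds=111111  new=111101  old=000000  +wl: 
  step 5. node 4  ⊔preds=111111  new=100100  old=000000  +wl: 2,3
  step 6. node 0  ⊔preds=111111  new=011111  old=010111  +wl: 
  step 7. node 1  ⊔preds=111111  new=110111  stable
  step 8. node 2  ⊔preds=111111  new=111111  stable
  step 9. node 3  ⊔preds=111111  new=111101  stable

Least fixpoint reached:
  node 0: 011111
  node 1: 110111
  node 2: 111111
  node 3: 111101
  node 4: 100100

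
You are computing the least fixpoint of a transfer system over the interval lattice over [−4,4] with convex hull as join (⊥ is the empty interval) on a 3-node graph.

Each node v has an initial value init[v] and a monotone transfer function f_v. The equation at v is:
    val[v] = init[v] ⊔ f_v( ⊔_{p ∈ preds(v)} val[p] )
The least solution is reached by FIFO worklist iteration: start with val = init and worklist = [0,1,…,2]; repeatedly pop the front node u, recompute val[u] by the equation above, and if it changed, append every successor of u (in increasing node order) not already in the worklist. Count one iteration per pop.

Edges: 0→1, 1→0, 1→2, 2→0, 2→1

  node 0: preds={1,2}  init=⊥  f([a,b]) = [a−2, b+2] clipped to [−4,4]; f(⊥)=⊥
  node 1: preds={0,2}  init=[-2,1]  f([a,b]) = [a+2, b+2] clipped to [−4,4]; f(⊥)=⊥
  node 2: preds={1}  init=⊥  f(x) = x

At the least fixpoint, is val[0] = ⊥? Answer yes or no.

no

Iteration log — 5 steps:
  step 1. node 0  ⊔preds=[-2,1]  new=[-4,3]  old=⊥  +wl: 
  step 2. node 1  ⊔preds=[-4,3]  new=[-2,4]  old=[-2,1]  +wl: 0
  step 3. node 2  ⊔preds=[-2,4]  new=[-2,4]  old=⊥  +wl: 1
  step 4. node 0  ⊔preds=[-2,4]  new=[-4,4]  old=[-4,3]  +wl: 
  step 5. node 1  ⊔preds=[-4,4]  new=[-2,4]  stable

Least fixpoint reached:
  node 0: [-4,4]
  node 1: [-2,4]
  node 2: [-2,4]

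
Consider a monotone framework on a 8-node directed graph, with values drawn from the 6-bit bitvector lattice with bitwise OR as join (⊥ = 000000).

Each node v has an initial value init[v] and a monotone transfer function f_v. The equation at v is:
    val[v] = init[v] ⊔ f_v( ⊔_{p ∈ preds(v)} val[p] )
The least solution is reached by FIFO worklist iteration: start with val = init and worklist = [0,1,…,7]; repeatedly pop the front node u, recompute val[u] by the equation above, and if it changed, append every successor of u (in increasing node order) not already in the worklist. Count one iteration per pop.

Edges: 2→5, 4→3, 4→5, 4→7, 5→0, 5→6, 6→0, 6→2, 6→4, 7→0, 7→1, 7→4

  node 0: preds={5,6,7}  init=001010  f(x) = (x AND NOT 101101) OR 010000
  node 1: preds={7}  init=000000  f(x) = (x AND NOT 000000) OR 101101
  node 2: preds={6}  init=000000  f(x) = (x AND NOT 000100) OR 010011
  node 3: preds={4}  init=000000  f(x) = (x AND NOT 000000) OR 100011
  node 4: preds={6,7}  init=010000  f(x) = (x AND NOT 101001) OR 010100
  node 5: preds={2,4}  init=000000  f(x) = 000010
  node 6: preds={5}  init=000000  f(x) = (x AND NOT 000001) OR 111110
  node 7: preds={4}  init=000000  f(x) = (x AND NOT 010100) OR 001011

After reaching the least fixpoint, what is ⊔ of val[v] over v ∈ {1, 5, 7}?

Trace (16 dequeues):
  [1] u=0 | in 000000 | out 011010 | prev 001010 | push {}
  [2] u=1 | in 000000 | out 101101 | prev 000000 | push {}
  [3] u=2 | in 000000 | out 010011 | prev 000000 | push {}
  [4] u=3 | in 010000 | out 110011 | prev 000000 | push {}
  [5] u=4 | in 000000 | out 010100 | prev 010000 | push {3}
  [6] u=5 | in 010111 | out 000010 | prev 000000 | push {0}
  [7] u=6 | in 000010 | out 111110 | prev 000000 | push {2,4}
  [8] u=7 | in 010100 | out 001011 | prev 000000 | push {1}
  [9] u=3 | in 010100 | out 110111 | prev 110011 | push {}
  [10] u=0 | in 111111 | out 011010 | ==
  [11] u=2 | in 111110 | out 111011 | prev 010011 | push {5}
  [12] u=4 | in 111111 | out 010110 | prev 010100 | push {3,7}
  [13] u=1 | in 001011 | out 101111 | prev 101101 | push {}
  [14] u=5 | in 111111 | out 000010 | ==
  [15] u=3 | in 010110 | out 110111 | ==
  [16] u=7 | in 010110 | out 001011 | ==

Converged values:
  [0] 011010
  [1] 101111
  [2] 111011
  [3] 110111
  [4] 010110
  [5] 000010
  [6] 111110
  [7] 001011

101111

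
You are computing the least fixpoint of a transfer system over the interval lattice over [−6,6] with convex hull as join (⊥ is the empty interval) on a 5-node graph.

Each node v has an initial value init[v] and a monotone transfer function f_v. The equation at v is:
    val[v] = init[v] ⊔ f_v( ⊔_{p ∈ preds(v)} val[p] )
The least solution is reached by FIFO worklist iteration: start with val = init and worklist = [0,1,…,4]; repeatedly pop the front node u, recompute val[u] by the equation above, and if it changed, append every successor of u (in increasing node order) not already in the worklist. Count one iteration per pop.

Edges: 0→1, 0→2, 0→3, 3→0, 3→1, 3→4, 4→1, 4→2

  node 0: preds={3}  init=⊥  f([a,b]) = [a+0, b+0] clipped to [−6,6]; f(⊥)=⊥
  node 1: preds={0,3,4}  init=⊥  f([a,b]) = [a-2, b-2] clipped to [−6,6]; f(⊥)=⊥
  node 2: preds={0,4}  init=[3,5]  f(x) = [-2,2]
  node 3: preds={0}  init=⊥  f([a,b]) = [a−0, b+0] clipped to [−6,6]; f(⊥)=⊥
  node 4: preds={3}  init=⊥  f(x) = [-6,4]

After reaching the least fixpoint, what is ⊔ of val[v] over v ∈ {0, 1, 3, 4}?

[-6,4]

Trace (7 dequeues):
  [1] u=0 | in ⊥ | out ⊥ | ==
  [2] u=1 | in ⊥ | out ⊥ | ==
  [3] u=2 | in ⊥ | out [-2,5] | prev [3,5] | push {}
  [4] u=3 | in ⊥ | out ⊥ | ==
  [5] u=4 | in ⊥ | out [-6,4] | prev ⊥ | push {1,2}
  [6] u=1 | in [-6,4] | out [-6,2] | prev ⊥ | push {}
  [7] u=2 | in [-6,4] | out [-2,5] | ==

Converged values:
  [0] ⊥
  [1] [-6,2]
  [2] [-2,5]
  [3] ⊥
  [4] [-6,4]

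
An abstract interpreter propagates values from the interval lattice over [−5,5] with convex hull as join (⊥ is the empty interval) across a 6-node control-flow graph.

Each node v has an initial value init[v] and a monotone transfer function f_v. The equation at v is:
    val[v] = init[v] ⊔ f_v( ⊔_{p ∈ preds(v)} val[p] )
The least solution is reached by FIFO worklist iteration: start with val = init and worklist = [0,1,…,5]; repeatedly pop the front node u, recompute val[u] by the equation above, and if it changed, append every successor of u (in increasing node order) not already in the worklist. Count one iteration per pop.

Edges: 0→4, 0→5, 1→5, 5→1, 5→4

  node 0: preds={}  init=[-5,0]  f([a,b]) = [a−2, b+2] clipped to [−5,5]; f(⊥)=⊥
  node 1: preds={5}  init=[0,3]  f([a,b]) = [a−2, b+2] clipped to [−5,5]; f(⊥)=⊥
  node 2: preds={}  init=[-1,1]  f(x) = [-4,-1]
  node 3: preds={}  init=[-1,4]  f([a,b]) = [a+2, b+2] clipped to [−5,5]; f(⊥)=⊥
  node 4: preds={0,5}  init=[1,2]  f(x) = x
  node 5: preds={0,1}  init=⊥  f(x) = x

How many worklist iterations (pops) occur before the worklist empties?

Trace (11 dequeues):
  [1] u=0 | in ⊥ | out [-5,0] | ==
  [2] u=1 | in ⊥ | out [0,3] | ==
  [3] u=2 | in ⊥ | out [-4,1] | prev [-1,1] | push {}
  [4] u=3 | in ⊥ | out [-1,4] | ==
  [5] u=4 | in [-5,0] | out [-5,2] | prev [1,2] | push {}
  [6] u=5 | in [-5,3] | out [-5,3] | prev ⊥ | push {1,4}
  [7] u=1 | in [-5,3] | out [-5,5] | prev [0,3] | push {5}
  [8] u=4 | in [-5,3] | out [-5,3] | prev [-5,2] | push {}
  [9] u=5 | in [-5,5] | out [-5,5] | prev [-5,3] | push {1,4}
  [10] u=1 | in [-5,5] | out [-5,5] | ==
  [11] u=4 | in [-5,5] | out [-5,5] | prev [-5,3] | push {}

Converged values:
  [0] [-5,0]
  [1] [-5,5]
  [2] [-4,1]
  [3] [-1,4]
  [4] [-5,5]
  [5] [-5,5]

11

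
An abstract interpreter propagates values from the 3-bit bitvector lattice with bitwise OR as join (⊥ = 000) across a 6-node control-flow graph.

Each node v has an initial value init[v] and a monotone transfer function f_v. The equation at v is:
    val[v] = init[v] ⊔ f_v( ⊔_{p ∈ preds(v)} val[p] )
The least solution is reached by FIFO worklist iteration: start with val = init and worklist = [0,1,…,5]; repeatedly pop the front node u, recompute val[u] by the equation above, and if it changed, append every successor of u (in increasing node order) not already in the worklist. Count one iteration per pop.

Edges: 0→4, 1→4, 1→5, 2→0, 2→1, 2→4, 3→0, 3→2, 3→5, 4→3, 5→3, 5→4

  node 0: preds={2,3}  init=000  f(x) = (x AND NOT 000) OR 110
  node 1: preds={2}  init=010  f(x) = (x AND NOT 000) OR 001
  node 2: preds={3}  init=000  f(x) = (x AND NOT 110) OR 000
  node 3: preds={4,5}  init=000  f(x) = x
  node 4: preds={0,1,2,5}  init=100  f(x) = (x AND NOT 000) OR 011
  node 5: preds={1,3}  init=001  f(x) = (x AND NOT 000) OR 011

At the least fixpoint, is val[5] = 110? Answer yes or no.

Worklist (14 pops):
  #1 pop 0: in=000 → 110 (was 000); enqueue []
  #2 pop 1: in=000 → 011 (was 010); enqueue []
  #3 pop 2: in=000 → 000 (no change)
  #4 pop 3: in=101 → 101 (was 000); enqueue [0,2]
  #5 pop 4: in=111 → 111 (was 100); enqueue [3]
  #6 pop 5: in=111 → 111 (was 001); enqueue [4]
  #7 pop 0: in=101 → 111 (was 110); enqueue []
  #8 pop 2: in=101 → 001 (was 000); enqueue [0,1]
  #9 pop 3: in=111 → 111 (was 101); enqueue [2,5]
  #10 pop 4: in=111 → 111 (no change)
  #11 pop 0: in=111 → 111 (no change)
  #12 pop 1: in=001 → 011 (no change)
  #13 pop 2: in=111 → 001 (no change)
  #14 pop 5: in=111 → 111 (no change)

Fixpoint:
  val[0] = 111
  val[1] = 011
  val[2] = 001
  val[3] = 111
  val[4] = 111
  val[5] = 111

no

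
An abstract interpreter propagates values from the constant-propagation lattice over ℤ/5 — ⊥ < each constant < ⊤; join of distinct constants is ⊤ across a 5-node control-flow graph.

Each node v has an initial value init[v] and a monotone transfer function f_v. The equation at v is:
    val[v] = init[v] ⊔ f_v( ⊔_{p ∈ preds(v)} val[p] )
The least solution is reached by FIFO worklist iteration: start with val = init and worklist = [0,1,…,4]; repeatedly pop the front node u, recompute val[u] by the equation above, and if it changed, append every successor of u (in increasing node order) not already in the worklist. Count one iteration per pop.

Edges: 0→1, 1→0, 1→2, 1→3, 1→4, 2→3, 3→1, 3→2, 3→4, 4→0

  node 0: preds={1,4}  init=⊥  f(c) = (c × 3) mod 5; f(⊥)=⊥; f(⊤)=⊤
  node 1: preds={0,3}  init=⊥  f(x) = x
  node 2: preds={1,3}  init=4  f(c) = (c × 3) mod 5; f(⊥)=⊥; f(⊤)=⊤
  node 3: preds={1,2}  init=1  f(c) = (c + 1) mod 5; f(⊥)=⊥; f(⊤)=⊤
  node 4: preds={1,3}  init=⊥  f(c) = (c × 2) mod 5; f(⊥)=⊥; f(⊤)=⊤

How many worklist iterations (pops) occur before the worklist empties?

11

Trace (11 dequeues):
  [1] u=0 | in ⊥ | out ⊥ | ==
  [2] u=1 | in 1 | out 1 | prev ⊥ | push {0}
  [3] u=2 | in 1 | out ⊤ | prev 4 | push {}
  [4] u=3 | in ⊤ | out ⊤ | prev 1 | push {1,2}
  [5] u=4 | in ⊤ | out ⊤ | prev ⊥ | push {}
  [6] u=0 | in ⊤ | out ⊤ | prev ⊥ | push {}
  [7] u=1 | in ⊤ | out ⊤ | prev 1 | push {0,3,4}
  [8] u=2 | in ⊤ | out ⊤ | ==
  [9] u=0 | in ⊤ | out ⊤ | ==
  [10] u=3 | in ⊤ | out ⊤ | ==
  [11] u=4 | in ⊤ | out ⊤ | ==

Converged values:
  [0] ⊤
  [1] ⊤
  [2] ⊤
  [3] ⊤
  [4] ⊤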